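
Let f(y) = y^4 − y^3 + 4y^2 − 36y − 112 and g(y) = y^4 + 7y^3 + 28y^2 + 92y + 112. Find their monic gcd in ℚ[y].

y^3 + 3y^2 + 16y + 28

By polynomial division,
  y^4 − y^3 + 4y^2 − 36y − 112 = (y^4 + 7y^3 + 28y^2 + 92y + 112) + (−8y^3 − 24y^2 − 128y − 224)
  y^4 + 7y^3 + 28y^2 + 92y + 112 = (−(1/8)y − 1/2)(−8y^3 − 24y^2 − 128y − 224) + (0)
Last nonzero remainder: −8y^3 − 24y^2 − 128y − 224. Dividing through by −8 gives the monic gcd y^3 + 3y^2 + 16y + 28.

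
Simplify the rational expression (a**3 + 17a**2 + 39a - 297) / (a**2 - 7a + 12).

Apply the Euclidean algorithm:
  a**3 + 17a**2 + 39a - 297 = (a + 24)(a**2 - 7a + 12) + (195a - 585)
  a**2 - 7a + 12 = ((1/195)a - 4/195)(195a - 585) + (0)
Last nonzero remainder: 195a - 585. Dividing through by 195 gives the monic gcd a - 3.
Cancel a - 3 from numerator and denominator to get the reduced form.

(a**2 + 20a + 99)/(a - 4)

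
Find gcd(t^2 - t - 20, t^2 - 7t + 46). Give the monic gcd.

1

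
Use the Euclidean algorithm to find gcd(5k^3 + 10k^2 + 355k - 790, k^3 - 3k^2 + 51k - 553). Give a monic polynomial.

Apply the Euclidean algorithm:
  5k^3 + 10k^2 + 355k - 790 = (5)(k^3 - 3k^2 + 51k - 553) + (25k^2 + 100k + 1975)
  k^3 - 3k^2 + 51k - 553 = ((1/25)k - 7/25)(25k^2 + 100k + 1975) + (0)
Last nonzero remainder: 25k^2 + 100k + 1975. Dividing through by 25 gives the monic gcd k^2 + 4k + 79.

k^2 + 4k + 79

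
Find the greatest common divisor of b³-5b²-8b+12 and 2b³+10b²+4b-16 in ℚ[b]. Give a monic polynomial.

By polynomial division,
  b³-5b²-8b+12 = (1/2)(2b³+10b²+4b-16) + (-10b²-10b+20)
  2b³+10b²+4b-16 = (-(1/5)b-4/5)(-10b²-10b+20) + (0)
Last nonzero remainder: -10b²-10b+20. Dividing through by -10 gives the monic gcd b²+b-2.

b²+b-2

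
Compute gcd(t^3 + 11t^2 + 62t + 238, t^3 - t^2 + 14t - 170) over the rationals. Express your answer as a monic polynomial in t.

t^2 + 4t + 34

By polynomial division,
  t^3 + 11t^2 + 62t + 238 = (t^3 - t^2 + 14t - 170) + (12t^2 + 48t + 408)
  t^3 - t^2 + 14t - 170 = ((1/12)t - 5/12)(12t^2 + 48t + 408) + (0)
Last nonzero remainder: 12t^2 + 48t + 408. Dividing through by 12 gives the monic gcd t^2 + 4t + 34.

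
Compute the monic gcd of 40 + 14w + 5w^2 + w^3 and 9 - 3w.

By polynomial division,
  w^3 + 5w^2 + 14w + 40 = (-(1/3)w^2 - (8/3)w - 38/3)(-3w + 9) + (154)
  -3w + 9 = (-(3/154)w + 9/154)(154) + (0)
The last nonzero remainder is the constant 154, so the polynomials are coprime and gcd = 1.

1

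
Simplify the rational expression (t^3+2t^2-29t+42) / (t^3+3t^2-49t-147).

(t^2-5t+6)/(t^2-4t-21)

Repeated division with remainder:
  t^3+2t^2-29t+42 = (t^3+3t^2-49t-147) + (-t^2+20t+189)
  t^3+3t^2-49t-147 = (-t-23)(-t^2+20t+189) + (600t+4200)
  -t^2+20t+189 = (-(1/600)t+9/200)(600t+4200) + (0)
Last nonzero remainder: 600t+4200. Dividing through by 600 gives the monic gcd t+7.
Cancel t+7 from numerator and denominator to get the reduced form.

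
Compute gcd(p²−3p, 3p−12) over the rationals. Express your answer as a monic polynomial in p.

By polynomial division,
  p²−3p = ((1/3)p+1/3)(3p−12) + (4)
  3p−12 = ((3/4)p−3)(4) + (0)
The last nonzero remainder is the constant 4, so the polynomials are coprime and gcd = 1.

1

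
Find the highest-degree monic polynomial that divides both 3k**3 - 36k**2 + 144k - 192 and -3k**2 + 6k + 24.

k - 4

Apply the Euclidean algorithm:
  3k**3 - 36k**2 + 144k - 192 = (-k + 10)(-3k**2 + 6k + 24) + (108k - 432)
  -3k**2 + 6k + 24 = (-(1/36)k - 1/18)(108k - 432) + (0)
Last nonzero remainder: 108k - 432. Dividing through by 108 gives the monic gcd k - 4.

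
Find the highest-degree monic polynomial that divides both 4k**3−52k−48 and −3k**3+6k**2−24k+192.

k−4

Apply the Euclidean algorithm:
  4k**3−52k−48 = (−4/3)(−3k**3+6k**2−24k+192) + (8k**2−84k+208)
  −3k**3+6k**2−24k+192 = (−(3/8)k−51/16)(8k**2−84k+208) + (−(855/4)k+855)
  8k**2−84k+208 = (−(32/855)k+208/855)(−(855/4)k+855) + (0)
Last nonzero remainder: −(855/4)k+855. Dividing through by −855/4 gives the monic gcd k−4.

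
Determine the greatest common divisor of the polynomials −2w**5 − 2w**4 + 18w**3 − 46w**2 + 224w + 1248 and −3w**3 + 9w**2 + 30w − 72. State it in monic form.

Euclidean algorithm in ℚ[w]:
  −2w**5 − 2w**4 + 18w**3 − 46w**2 + 224w + 1248 = ((2/3)w**2 + (8/3)w + 26/3)(−3w**3 + 9w**2 + 30w − 72) + (−156w**2 + 156w + 1872)
  −3w**3 + 9w**2 + 30w − 72 = ((1/52)w − 1/26)(−156w**2 + 156w + 1872) + (0)
Last nonzero remainder: −156w**2 + 156w + 1872. Dividing through by −156 gives the monic gcd w**2 − w − 12.

w**2 − w − 12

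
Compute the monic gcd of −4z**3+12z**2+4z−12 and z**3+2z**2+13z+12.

z+1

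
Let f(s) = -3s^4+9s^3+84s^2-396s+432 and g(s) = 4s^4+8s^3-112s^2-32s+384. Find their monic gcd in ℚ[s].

s^3-28s+48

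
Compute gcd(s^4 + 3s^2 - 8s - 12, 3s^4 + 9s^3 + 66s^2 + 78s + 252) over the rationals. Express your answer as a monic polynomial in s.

s^2 + s + 6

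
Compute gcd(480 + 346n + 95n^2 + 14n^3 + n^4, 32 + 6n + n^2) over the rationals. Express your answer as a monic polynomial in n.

32 + 6n + n^2

Euclidean algorithm in ℚ[n]:
  n^4 + 14n^3 + 95n^2 + 346n + 480 = (n^2 + 8n + 15)(n^2 + 6n + 32) + (0)
The last nonzero remainder n^2 + 6n + 32 is already monic.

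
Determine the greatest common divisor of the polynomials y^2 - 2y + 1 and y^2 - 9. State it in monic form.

Apply the Euclidean algorithm:
  y^2 - 2y + 1 = (y^2 - 9) + (-2y + 10)
  y^2 - 9 = (-(1/2)y - 5/2)(-2y + 10) + (16)
  -2y + 10 = (-(1/8)y + 5/8)(16) + (0)
The last nonzero remainder is the constant 16, so the polynomials are coprime and gcd = 1.

1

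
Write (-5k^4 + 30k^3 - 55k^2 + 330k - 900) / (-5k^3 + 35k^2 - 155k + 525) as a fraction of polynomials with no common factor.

Apply the Euclidean algorithm:
  -5k^4 + 30k^3 - 55k^2 + 330k - 900 = (k + 1)(-5k^3 + 35k^2 - 155k + 525) + (65k^2 - 40k - 1425)
  -5k^3 + 35k^2 - 155k + 525 = (-(1/13)k + 83/169)(65k^2 - 40k - 1425) + (-(41400/169)k + 207000/169)
  65k^2 - 40k - 1425 = (-(2197/8280)k - 3211/2760)(-(41400/169)k + 207000/169) + (0)
Last nonzero remainder: -(41400/169)k + 207000/169. Dividing through by -41400/169 gives the monic gcd k - 5.
Cancel k - 5 from numerator and denominator to get the reduced form.

(k^3 - k^2 + 6k - 36)/(k^2 - 2k + 21)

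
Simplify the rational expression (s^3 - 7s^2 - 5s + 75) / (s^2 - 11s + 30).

Repeated division with remainder:
  s^3 - 7s^2 - 5s + 75 = (s + 4)(s^2 - 11s + 30) + (9s - 45)
  s^2 - 11s + 30 = ((1/9)s - 2/3)(9s - 45) + (0)
Last nonzero remainder: 9s - 45. Dividing through by 9 gives the monic gcd s - 5.
Cancel s - 5 from numerator and denominator to get the reduced form.

(s^2 - 2s - 15)/(s - 6)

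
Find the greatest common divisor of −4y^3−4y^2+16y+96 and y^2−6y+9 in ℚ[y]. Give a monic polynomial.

Repeated division with remainder:
  −4y^3−4y^2+16y+96 = (−4y−28)(y^2−6y+9) + (−116y+348)
  y^2−6y+9 = (−(1/116)y+3/116)(−116y+348) + (0)
Last nonzero remainder: −116y+348. Dividing through by −116 gives the monic gcd y−3.

y−3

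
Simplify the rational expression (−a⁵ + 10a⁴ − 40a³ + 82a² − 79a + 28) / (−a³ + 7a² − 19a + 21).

(a³ − 6a² + 9a − 4)/(a − 3)

Euclidean algorithm in ℚ[a]:
  −a⁵ + 10a⁴ − 40a³ + 82a² − 79a + 28 = (a² − 3a)(−a³ + 7a² − 19a + 21) + (4a² − 16a + 28)
  −a³ + 7a² − 19a + 21 = (−(1/4)a + 3/4)(4a² − 16a + 28) + (0)
Last nonzero remainder: 4a² − 16a + 28. Dividing through by 4 gives the monic gcd a² − 4a + 7.
Cancel a² − 4a + 7 from numerator and denominator to get the reduced form.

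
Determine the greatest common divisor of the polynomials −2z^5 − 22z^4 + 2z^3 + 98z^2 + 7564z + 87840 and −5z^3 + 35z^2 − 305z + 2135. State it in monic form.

By polynomial division,
  −2z^5 − 22z^4 + 2z^3 + 98z^2 + 7564z + 87840 = ((2/5)z^2 + (36/5)z + 128/5)(−5z^3 + 35z^2 − 305z + 2135) + (544z^2 + 33184)
  −5z^3 + 35z^2 − 305z + 2135 = (−(5/544)z + 35/544)(544z^2 + 33184) + (0)
Last nonzero remainder: 544z^2 + 33184. Dividing through by 544 gives the monic gcd z^2 + 61.

z^2 + 61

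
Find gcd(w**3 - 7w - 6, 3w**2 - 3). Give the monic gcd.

w + 1

Apply the Euclidean algorithm:
  w**3 - 7w - 6 = ((1/3)w)(3w**2 - 3) + (-6w - 6)
  3w**2 - 3 = (-(1/2)w + 1/2)(-6w - 6) + (0)
Last nonzero remainder: -6w - 6. Dividing through by -6 gives the monic gcd w + 1.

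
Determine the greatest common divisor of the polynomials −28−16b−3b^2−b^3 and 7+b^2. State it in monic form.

1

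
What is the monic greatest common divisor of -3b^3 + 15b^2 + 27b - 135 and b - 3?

By polynomial division,
  -3b^3 + 15b^2 + 27b - 135 = (-3b^2 + 6b + 45)(b - 3) + (0)
The last nonzero remainder b - 3 is already monic.

b - 3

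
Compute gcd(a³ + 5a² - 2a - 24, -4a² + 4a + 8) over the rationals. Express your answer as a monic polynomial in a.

By polynomial division,
  a³ + 5a² - 2a - 24 = (-(1/4)a - 3/2)(-4a² + 4a + 8) + (6a - 12)
  -4a² + 4a + 8 = (-(2/3)a - 2/3)(6a - 12) + (0)
Last nonzero remainder: 6a - 12. Dividing through by 6 gives the monic gcd a - 2.

a - 2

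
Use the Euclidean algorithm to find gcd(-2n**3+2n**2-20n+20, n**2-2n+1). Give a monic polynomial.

By polynomial division,
  -2n**3+2n**2-20n+20 = (-2n-2)(n**2-2n+1) + (-22n+22)
  n**2-2n+1 = (-(1/22)n+1/22)(-22n+22) + (0)
Last nonzero remainder: -22n+22. Dividing through by -22 gives the monic gcd n-1.

n-1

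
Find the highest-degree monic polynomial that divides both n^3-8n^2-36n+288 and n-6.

n-6

Repeated division with remainder:
  n^3-8n^2-36n+288 = (n^2-2n-48)(n-6) + (0)
The last nonzero remainder n-6 is already monic.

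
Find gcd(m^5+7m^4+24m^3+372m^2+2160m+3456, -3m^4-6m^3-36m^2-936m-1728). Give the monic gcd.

Apply the Euclidean algorithm:
  m^5+7m^4+24m^3+372m^2+2160m+3456 = (-(1/3)m-5/3)(-3m^4-6m^3-36m^2-936m-1728) + (2m^3+24m+576)
  -3m^4-6m^3-36m^2-936m-1728 = (-(3/2)m-3)(2m^3+24m+576) + (0)
Last nonzero remainder: 2m^3+24m+576. Dividing through by 2 gives the monic gcd m^3+12m+288.

m^3+12m+288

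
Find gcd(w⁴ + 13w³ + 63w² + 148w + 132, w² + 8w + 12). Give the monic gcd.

w² + 8w + 12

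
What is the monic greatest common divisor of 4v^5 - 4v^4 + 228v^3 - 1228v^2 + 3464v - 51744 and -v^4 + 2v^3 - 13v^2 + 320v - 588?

v^3 + 13v - 294

By polynomial division,
  4v^5 - 4v^4 + 228v^3 - 1228v^2 + 3464v - 51744 = (-4v - 4)(-v^4 + 2v^3 - 13v^2 + 320v - 588) + (184v^3 + 2392v - 54096)
  -v^4 + 2v^3 - 13v^2 + 320v - 588 = (-(1/184)v + 1/92)(184v^3 + 2392v - 54096) + (0)
Last nonzero remainder: 184v^3 + 2392v - 54096. Dividing through by 184 gives the monic gcd v^3 + 13v - 294.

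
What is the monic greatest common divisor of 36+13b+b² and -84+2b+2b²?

1

By polynomial division,
  b²+13b+36 = (1/2)(2b²+2b-84) + (12b+78)
  2b²+2b-84 = ((1/6)b-11/12)(12b+78) + (-25/2)
  12b+78 = (-(24/25)b-156/25)(-25/2) + (0)
The last nonzero remainder is the constant -25/2, so the polynomials are coprime and gcd = 1.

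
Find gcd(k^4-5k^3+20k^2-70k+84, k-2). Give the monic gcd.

k-2

Apply the Euclidean algorithm:
  k^4-5k^3+20k^2-70k+84 = (k^3-3k^2+14k-42)(k-2) + (0)
The last nonzero remainder k-2 is already monic.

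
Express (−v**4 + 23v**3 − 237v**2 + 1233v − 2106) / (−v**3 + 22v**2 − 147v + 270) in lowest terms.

(v**2 − 11v + 78)/(v − 10)

Apply the Euclidean algorithm:
  −v**4 + 23v**3 − 237v**2 + 1233v − 2106 = (v − 1)(−v**3 + 22v**2 − 147v + 270) + (−68v**2 + 816v − 1836)
  −v**3 + 22v**2 − 147v + 270 = ((1/68)v − 5/34)(−68v**2 + 816v − 1836) + (0)
Last nonzero remainder: −68v**2 + 816v − 1836. Dividing through by −68 gives the monic gcd v**2 − 12v + 27.
Cancel v**2 − 12v + 27 from numerator and denominator to get the reduced form.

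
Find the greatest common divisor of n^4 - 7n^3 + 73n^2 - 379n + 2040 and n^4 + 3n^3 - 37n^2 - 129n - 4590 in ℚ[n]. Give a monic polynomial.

n^2 + 2n + 51

Repeated division with remainder:
  n^4 - 7n^3 + 73n^2 - 379n + 2040 = (n^4 + 3n^3 - 37n^2 - 129n - 4590) + (-10n^3 + 110n^2 - 250n + 6630)
  n^4 + 3n^3 - 37n^2 - 129n - 4590 = (-(1/10)n - 7/5)(-10n^3 + 110n^2 - 250n + 6630) + (92n^2 + 184n + 4692)
  -10n^3 + 110n^2 - 250n + 6630 = (-(5/46)n + 65/46)(92n^2 + 184n + 4692) + (0)
Last nonzero remainder: 92n^2 + 184n + 4692. Dividing through by 92 gives the monic gcd n^2 + 2n + 51.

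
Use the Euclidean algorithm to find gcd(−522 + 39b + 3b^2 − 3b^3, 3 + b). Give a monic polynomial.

1

By polynomial division,
  −3b^3 + 3b^2 + 39b − 522 = (−3b^2 + 12b + 3)(b + 3) + (−531)
  b + 3 = (−(1/531)b − 1/177)(−531) + (0)
The last nonzero remainder is the constant −531, so the polynomials are coprime and gcd = 1.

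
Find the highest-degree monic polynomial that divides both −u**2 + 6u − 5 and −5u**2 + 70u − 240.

Apply the Euclidean algorithm:
  −u**2 + 6u − 5 = (1/5)(−5u**2 + 70u − 240) + (−8u + 43)
  −5u**2 + 70u − 240 = ((5/8)u − 345/64)(−8u + 43) + (−525/64)
  −8u + 43 = ((512/525)u − 2752/525)(−525/64) + (0)
The last nonzero remainder is the constant −525/64, so the polynomials are coprime and gcd = 1.

1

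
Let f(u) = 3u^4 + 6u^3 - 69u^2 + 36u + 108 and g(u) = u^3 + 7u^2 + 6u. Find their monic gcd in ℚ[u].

Repeated division with remainder:
  3u^4 + 6u^3 - 69u^2 + 36u + 108 = (3u - 15)(u^3 + 7u^2 + 6u) + (18u^2 + 126u + 108)
  u^3 + 7u^2 + 6u = ((1/18)u)(18u^2 + 126u + 108) + (0)
Last nonzero remainder: 18u^2 + 126u + 108. Dividing through by 18 gives the monic gcd u^2 + 7u + 6.

u^2 + 7u + 6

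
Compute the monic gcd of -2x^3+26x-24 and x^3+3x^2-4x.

By polynomial division,
  -2x^3+26x-24 = (-2)(x^3+3x^2-4x) + (6x^2+18x-24)
  x^3+3x^2-4x = ((1/6)x)(6x^2+18x-24) + (0)
Last nonzero remainder: 6x^2+18x-24. Dividing through by 6 gives the monic gcd x^2+3x-4.

x^2+3x-4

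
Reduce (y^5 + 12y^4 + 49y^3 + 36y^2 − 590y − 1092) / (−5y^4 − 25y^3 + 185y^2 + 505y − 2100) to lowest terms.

(−y^3 − 8y^2 − 38y − 52)/(5y^2 + 5y − 100)

Euclidean algorithm in ℚ[y]:
  y^5 + 12y^4 + 49y^3 + 36y^2 − 590y − 1092 = (−(1/5)y − 7/5)(−5y^4 − 25y^3 + 185y^2 + 505y − 2100) + (51y^3 + 396y^2 − 303y − 4032)
  −5y^4 − 25y^3 + 185y^2 + 505y − 2100 = (−(5/51)y + 235/867)(51y^3 + 396y^2 − 303y − 4032) + ((13860/289)y^2 + (55440/289)y − 291060/289)
  51y^3 + 396y^2 − 303y − 4032 = ((4913/4620)y + 4624/1155)((13860/289)y^2 + (55440/289)y − 291060/289) + (0)
Last nonzero remainder: (13860/289)y^2 + (55440/289)y − 291060/289. Dividing through by 13860/289 gives the monic gcd y^2 + 4y − 21.
Cancel y^2 + 4y − 21 from numerator and denominator to get the reduced form.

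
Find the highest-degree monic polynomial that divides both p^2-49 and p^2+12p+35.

Repeated division with remainder:
  p^2-49 = (p^2+12p+35) + (-12p-84)
  p^2+12p+35 = (-(1/12)p-5/12)(-12p-84) + (0)
Last nonzero remainder: -12p-84. Dividing through by -12 gives the monic gcd p+7.

p+7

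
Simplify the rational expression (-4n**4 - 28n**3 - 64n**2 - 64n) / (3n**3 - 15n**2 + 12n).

(-4n**3 - 28n**2 - 64n - 64)/(3n**2 - 15n + 12)

Euclidean algorithm in ℚ[n]:
  -4n**4 - 28n**3 - 64n**2 - 64n = (-(4/3)n - 16)(3n**3 - 15n**2 + 12n) + (-288n**2 + 128n)
  3n**3 - 15n**2 + 12n = (-(1/96)n + 41/864)(-288n**2 + 128n) + ((160/27)n)
  -288n**2 + 128n = (-(243/5)n + 108/5)((160/27)n) + (0)
Last nonzero remainder: (160/27)n. Dividing through by 160/27 gives the monic gcd n.
Cancel n from numerator and denominator to get the reduced form.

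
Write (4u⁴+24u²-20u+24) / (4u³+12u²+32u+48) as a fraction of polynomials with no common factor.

(u²-u+1)/(u+2)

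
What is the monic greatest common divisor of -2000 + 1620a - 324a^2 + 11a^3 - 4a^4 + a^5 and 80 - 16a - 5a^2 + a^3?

Euclidean algorithm in ℚ[a]:
  a^5 - 4a^4 + 11a^3 - 324a^2 + 1620a - 2000 = (a^2 + a + 32)(a^3 - 5a^2 - 16a + 80) + (-228a^2 + 2052a - 4560)
  a^3 - 5a^2 - 16a + 80 = (-(1/228)a - 1/57)(-228a^2 + 2052a - 4560) + (0)
Last nonzero remainder: -228a^2 + 2052a - 4560. Dividing through by -228 gives the monic gcd a^2 - 9a + 20.

20 - 9a + a^2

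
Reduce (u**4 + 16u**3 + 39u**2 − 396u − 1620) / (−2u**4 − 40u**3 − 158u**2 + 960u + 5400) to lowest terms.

(−u − 6)/(2u + 20)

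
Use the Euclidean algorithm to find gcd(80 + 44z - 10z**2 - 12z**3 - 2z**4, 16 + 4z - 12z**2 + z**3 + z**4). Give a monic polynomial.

-8 + 2z + z**2

Repeated division with remainder:
  -2z**4 - 12z**3 - 10z**2 + 44z + 80 = (-2)(z**4 + z**3 - 12z**2 + 4z + 16) + (-10z**3 - 34z**2 + 52z + 112)
  z**4 + z**3 - 12z**2 + 4z + 16 = (-(1/10)z + 6/25)(-10z**3 - 34z**2 + 52z + 112) + ((34/25)z**2 + (68/25)z - 272/25)
  -10z**3 - 34z**2 + 52z + 112 = (-(125/17)z - 175/17)((34/25)z**2 + (68/25)z - 272/25) + (0)
Last nonzero remainder: (34/25)z**2 + (68/25)z - 272/25. Dividing through by 34/25 gives the monic gcd z**2 + 2z - 8.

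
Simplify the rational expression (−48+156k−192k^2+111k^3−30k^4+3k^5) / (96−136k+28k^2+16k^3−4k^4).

(−6+9k−3k^2)/(12+4k)

Repeated division with remainder:
  3k^5−30k^4+111k^3−192k^2+156k−48 = (−(3/4)k+9/2)(−4k^4+16k^3+28k^2−136k+96) + (60k^3−420k^2+840k−480)
  −4k^4+16k^3+28k^2−136k+96 = (−(1/15)k−1/5)(60k^3−420k^2+840k−480) + (0)
Last nonzero remainder: 60k^3−420k^2+840k−480. Dividing through by 60 gives the monic gcd k^3−7k^2+14k−8.
Cancel k^3−7k^2+14k−8 from numerator and denominator to get the reduced form.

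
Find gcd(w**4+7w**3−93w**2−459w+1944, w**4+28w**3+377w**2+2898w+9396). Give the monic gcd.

w**2+18w+81

Apply the Euclidean algorithm:
  w**4+7w**3−93w**2−459w+1944 = (w**4+28w**3+377w**2+2898w+9396) + (−21w**3−470w**2−3357w−7452)
  w**4+28w**3+377w**2+2898w+9396 = (−(1/21)w−118/441)(−21w**3−470w**2−3357w−7452) + ((40300/441)w**2+(80600/49)w+362700/49)
  −21w**3−470w**2−3357w−7452 = (−(9261/40300)w−10143/10075)((40300/441)w**2+(80600/49)w+362700/49) + (0)
Last nonzero remainder: (40300/441)w**2+(80600/49)w+362700/49. Dividing through by 40300/441 gives the monic gcd w**2+18w+81.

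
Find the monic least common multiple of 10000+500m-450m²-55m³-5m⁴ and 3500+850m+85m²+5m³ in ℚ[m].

-14000-2700m+530m²+167m³+18m⁴+m⁵

By polynomial division,
  -5m⁴-55m³-450m²+500m+10000 = (-m+6)(5m³+85m²+850m+3500) + (-110m²-1100m-11000)
  5m³+85m²+850m+3500 = (-(1/22)m-7/22)(-110m²-1100m-11000) + (0)
Last nonzero remainder: -110m²-1100m-11000. Dividing through by -110 gives the monic gcd m²+10m+100.
Then lcm(f, g) = f·g / gcd(f, g); expanding and making the result monic gives the answer.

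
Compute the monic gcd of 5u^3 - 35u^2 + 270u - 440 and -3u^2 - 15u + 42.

Apply the Euclidean algorithm:
  5u^3 - 35u^2 + 270u - 440 = (-(5/3)u + 20)(-3u^2 - 15u + 42) + (640u - 1280)
  -3u^2 - 15u + 42 = (-(3/640)u - 21/640)(640u - 1280) + (0)
Last nonzero remainder: 640u - 1280. Dividing through by 640 gives the monic gcd u - 2.

u - 2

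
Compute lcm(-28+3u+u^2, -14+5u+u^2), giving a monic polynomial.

56-34u+u^2+u^3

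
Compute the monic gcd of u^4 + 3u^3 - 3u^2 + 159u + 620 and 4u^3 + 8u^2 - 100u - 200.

u + 5

Apply the Euclidean algorithm:
  u^4 + 3u^3 - 3u^2 + 159u + 620 = ((1/4)u + 1/4)(4u^3 + 8u^2 - 100u - 200) + (20u^2 + 234u + 670)
  4u^3 + 8u^2 - 100u - 200 = ((1/5)u - 97/50)(20u^2 + 234u + 670) + ((5499/25)u + 5499/5)
  20u^2 + 234u + 670 = ((500/5499)u + 3350/5499)((5499/25)u + 5499/5) + (0)
Last nonzero remainder: (5499/25)u + 5499/5. Dividing through by 5499/25 gives the monic gcd u + 5.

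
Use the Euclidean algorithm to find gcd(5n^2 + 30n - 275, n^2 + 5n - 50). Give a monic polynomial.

n - 5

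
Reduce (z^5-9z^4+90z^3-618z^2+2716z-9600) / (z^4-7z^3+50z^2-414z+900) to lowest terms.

(z^2-5z+32)/(z-3)

Apply the Euclidean algorithm:
  z^5-9z^4+90z^3-618z^2+2716z-9600 = (z-2)(z^4-7z^3+50z^2-414z+900) + (26z^3-104z^2+988z-7800)
  z^4-7z^3+50z^2-414z+900 = ((1/26)z-3/26)(26z^3-104z^2+988z-7800) + (0)
Last nonzero remainder: 26z^3-104z^2+988z-7800. Dividing through by 26 gives the monic gcd z^3-4z^2+38z-300.
Cancel z^3-4z^2+38z-300 from numerator and denominator to get the reduced form.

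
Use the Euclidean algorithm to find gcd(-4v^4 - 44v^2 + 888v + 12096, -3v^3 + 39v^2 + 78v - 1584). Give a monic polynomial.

v^2 - 2v - 48

Repeated division with remainder:
  -4v^4 - 44v^2 + 888v + 12096 = ((4/3)v + 52/3)(-3v^3 + 39v^2 + 78v - 1584) + (-824v^2 + 1648v + 39552)
  -3v^3 + 39v^2 + 78v - 1584 = ((3/824)v - 33/824)(-824v^2 + 1648v + 39552) + (0)
Last nonzero remainder: -824v^2 + 1648v + 39552. Dividing through by -824 gives the monic gcd v^2 - 2v - 48.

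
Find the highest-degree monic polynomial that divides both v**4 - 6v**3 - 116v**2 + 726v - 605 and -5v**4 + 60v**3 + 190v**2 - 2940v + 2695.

v**2 - 12v + 11

By polynomial division,
  v**4 - 6v**3 - 116v**2 + 726v - 605 = (-1/5)(-5v**4 + 60v**3 + 190v**2 - 2940v + 2695) + (6v**3 - 78v**2 + 138v - 66)
  -5v**4 + 60v**3 + 190v**2 - 2940v + 2695 = (-(5/6)v - 5/6)(6v**3 - 78v**2 + 138v - 66) + (240v**2 - 2880v + 2640)
  6v**3 - 78v**2 + 138v - 66 = ((1/40)v - 1/40)(240v**2 - 2880v + 2640) + (0)
Last nonzero remainder: 240v**2 - 2880v + 2640. Dividing through by 240 gives the monic gcd v**2 - 12v + 11.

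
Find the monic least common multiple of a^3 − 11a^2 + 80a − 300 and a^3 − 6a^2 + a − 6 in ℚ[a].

Euclidean algorithm in ℚ[a]:
  a^3 − 11a^2 + 80a − 300 = (a^3 − 6a^2 + a − 6) + (−5a^2 + 79a − 294)
  a^3 − 6a^2 + a − 6 = (−(1/5)a − 49/25)(−5a^2 + 79a − 294) + ((2426/25)a − 14556/25)
  −5a^2 + 79a − 294 = (−(125/2426)a + 1225/2426)((2426/25)a − 14556/25) + (0)
Last nonzero remainder: (2426/25)a − 14556/25. Dividing through by 2426/25 gives the monic gcd a − 6.
Then lcm(f, g) = f·g / gcd(f, g); expanding and making the result monic gives the answer.

a^5 − 11a^4 + 81a^3 − 311a^2 + 80a − 300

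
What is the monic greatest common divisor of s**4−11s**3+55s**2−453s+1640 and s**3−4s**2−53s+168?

Apply the Euclidean algorithm:
  s**4−11s**3+55s**2−453s+1640 = (s−7)(s**3−4s**2−53s+168) + (80s**2−992s+2816)
  s**3−4s**2−53s+168 = ((1/80)s+21/200)(80s**2−992s+2816) + ((399/25)s−3192/25)
  80s**2−992s+2816 = ((2000/399)s−8800/399)((399/25)s−3192/25) + (0)
Last nonzero remainder: (399/25)s−3192/25. Dividing through by 399/25 gives the monic gcd s−8.

s−8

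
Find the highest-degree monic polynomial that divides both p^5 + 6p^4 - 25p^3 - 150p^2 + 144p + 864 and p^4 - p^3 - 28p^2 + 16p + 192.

Apply the Euclidean algorithm:
  p^5 + 6p^4 - 25p^3 - 150p^2 + 144p + 864 = (p + 7)(p^4 - p^3 - 28p^2 + 16p + 192) + (10p^3 + 30p^2 - 160p - 480)
  p^4 - p^3 - 28p^2 + 16p + 192 = ((1/10)p - 2/5)(10p^3 + 30p^2 - 160p - 480) + (0)
Last nonzero remainder: 10p^3 + 30p^2 - 160p - 480. Dividing through by 10 gives the monic gcd p^3 + 3p^2 - 16p - 48.

p^3 + 3p^2 - 16p - 48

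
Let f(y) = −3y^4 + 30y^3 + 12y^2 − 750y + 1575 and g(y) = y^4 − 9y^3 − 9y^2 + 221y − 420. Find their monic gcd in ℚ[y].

y^3 − 5y^2 − 29y + 105

Euclidean algorithm in ℚ[y]:
  −3y^4 + 30y^3 + 12y^2 − 750y + 1575 = (−3)(y^4 − 9y^3 − 9y^2 + 221y − 420) + (3y^3 − 15y^2 − 87y + 315)
  y^4 − 9y^3 − 9y^2 + 221y − 420 = ((1/3)y − 4/3)(3y^3 − 15y^2 − 87y + 315) + (0)
Last nonzero remainder: 3y^3 − 15y^2 − 87y + 315. Dividing through by 3 gives the monic gcd y^3 − 5y^2 − 29y + 105.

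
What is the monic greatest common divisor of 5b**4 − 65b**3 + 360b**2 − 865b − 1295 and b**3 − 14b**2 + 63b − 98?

b − 7

By polynomial division,
  5b**4 − 65b**3 + 360b**2 − 865b − 1295 = (5b + 5)(b**3 − 14b**2 + 63b − 98) + (115b**2 − 690b − 805)
  b**3 − 14b**2 + 63b − 98 = ((1/115)b − 8/115)(115b**2 − 690b − 805) + (22b − 154)
  115b**2 − 690b − 805 = ((115/22)b + 115/22)(22b − 154) + (0)
Last nonzero remainder: 22b − 154. Dividing through by 22 gives the monic gcd b − 7.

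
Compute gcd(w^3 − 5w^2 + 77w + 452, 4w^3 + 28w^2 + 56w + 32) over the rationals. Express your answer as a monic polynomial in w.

w + 4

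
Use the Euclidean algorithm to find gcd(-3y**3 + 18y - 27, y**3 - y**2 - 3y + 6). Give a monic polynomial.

y**2 - 3y + 3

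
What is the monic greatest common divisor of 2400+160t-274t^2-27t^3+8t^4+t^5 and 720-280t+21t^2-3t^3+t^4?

Apply the Euclidean algorithm:
  t^5+8t^4-27t^3-274t^2+160t+2400 = (t+11)(t^4-3t^3+21t^2-280t+720) + (-15t^3-225t^2+2520t-5520)
  t^4-3t^3+21t^2-280t+720 = (-(1/15)t+6/5)(-15t^3-225t^2+2520t-5520) + (459t^2-3672t+7344)
  -15t^3-225t^2+2520t-5520 = (-(5/153)t-115/153)(459t^2-3672t+7344) + (0)
Last nonzero remainder: 459t^2-3672t+7344. Dividing through by 459 gives the monic gcd t^2-8t+16.

16-8t+t^2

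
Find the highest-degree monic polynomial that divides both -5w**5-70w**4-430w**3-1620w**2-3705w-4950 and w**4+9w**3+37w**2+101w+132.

By polynomial division,
  -5w**5-70w**4-430w**3-1620w**2-3705w-4950 = (-5w-25)(w**4+9w**3+37w**2+101w+132) + (-20w**3-190w**2-520w-1650)
  w**4+9w**3+37w**2+101w+132 = (-(1/20)w+1/40)(-20w**3-190w**2-520w-1650) + ((63/4)w**2+(63/2)w+693/4)
  -20w**3-190w**2-520w-1650 = (-(80/63)w-200/21)((63/4)w**2+(63/2)w+693/4) + (0)
Last nonzero remainder: (63/4)w**2+(63/2)w+693/4. Dividing through by 63/4 gives the monic gcd w**2+2w+11.

w**2+2w+11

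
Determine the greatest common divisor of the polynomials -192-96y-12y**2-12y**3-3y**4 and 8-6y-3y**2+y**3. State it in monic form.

2+y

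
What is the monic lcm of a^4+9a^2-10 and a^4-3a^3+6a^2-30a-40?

By polynomial division,
  a^4+9a^2-10 = (a^4-3a^3+6a^2-30a-40) + (3a^3+3a^2+30a+30)
  a^4-3a^3+6a^2-30a-40 = ((1/3)a-4/3)(3a^3+3a^2+30a+30) + (0)
Last nonzero remainder: 3a^3+3a^2+30a+30. Dividing through by 3 gives the monic gcd a^3+a^2+10a+10.
Then lcm(f, g) = f·g / gcd(f, g); expanding and making the result monic gives the answer.

a^5-4a^4+9a^3-36a^2-10a+40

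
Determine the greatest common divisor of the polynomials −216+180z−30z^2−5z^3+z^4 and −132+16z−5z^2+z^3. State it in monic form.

−6+z

Euclidean algorithm in ℚ[z]:
  z^4−5z^3−30z^2+180z−216 = (z)(z^3−5z^2+16z−132) + (−46z^2+312z−216)
  z^3−5z^2+16z−132 = (−(1/46)z−41/1058)(−46z^2+312z−216) + ((12376/529)z−74256/529)
  −46z^2+312z−216 = (−(12167/6188)z+4761/3094)((12376/529)z−74256/529) + (0)
Last nonzero remainder: (12376/529)z−74256/529. Dividing through by 12376/529 gives the monic gcd z−6.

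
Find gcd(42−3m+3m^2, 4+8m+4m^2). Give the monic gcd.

By polynomial division,
  3m^2−3m+42 = (3/4)(4m^2+8m+4) + (−9m+39)
  4m^2+8m+4 = (−(4/9)m−76/27)(−9m+39) + (1024/9)
  −9m+39 = (−(81/1024)m+351/1024)(1024/9) + (0)
The last nonzero remainder is the constant 1024/9, so the polynomials are coprime and gcd = 1.

1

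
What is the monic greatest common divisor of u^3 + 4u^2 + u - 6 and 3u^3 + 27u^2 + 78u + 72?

u^2 + 5u + 6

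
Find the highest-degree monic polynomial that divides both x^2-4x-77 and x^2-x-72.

1

Apply the Euclidean algorithm:
  x^2-4x-77 = (x^2-x-72) + (-3x-5)
  x^2-x-72 = (-(1/3)x+8/9)(-3x-5) + (-608/9)
  -3x-5 = ((27/608)x+45/608)(-608/9) + (0)
The last nonzero remainder is the constant -608/9, so the polynomials are coprime and gcd = 1.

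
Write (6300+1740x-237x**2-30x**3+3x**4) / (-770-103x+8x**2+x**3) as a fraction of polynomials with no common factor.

(-90-21x+3x**2)/(11+x)

Apply the Euclidean algorithm:
  3x**4-30x**3-237x**2+1740x+6300 = (3x-54)(x**3+8x**2-103x-770) + (504x**2-1512x-35280)
  x**3+8x**2-103x-770 = ((1/504)x+11/504)(504x**2-1512x-35280) + (0)
Last nonzero remainder: 504x**2-1512x-35280. Dividing through by 504 gives the monic gcd x**2-3x-70.
Cancel x**2-3x-70 from numerator and denominator to get the reduced form.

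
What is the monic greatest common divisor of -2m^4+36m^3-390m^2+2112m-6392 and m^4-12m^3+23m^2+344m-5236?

m^2-8m+68

Apply the Euclidean algorithm:
  -2m^4+36m^3-390m^2+2112m-6392 = (-2)(m^4-12m^3+23m^2+344m-5236) + (12m^3-344m^2+2800m-16864)
  m^4-12m^3+23m^2+344m-5236 = ((1/12)m+25/18)(12m^3-344m^2+2800m-16864) + ((2407/9)m^2-(19256/9)m+163676/9)
  12m^3-344m^2+2800m-16864 = ((108/2407)m-2232/2407)((2407/9)m^2-(19256/9)m+163676/9) + (0)
Last nonzero remainder: (2407/9)m^2-(19256/9)m+163676/9. Dividing through by 2407/9 gives the monic gcd m^2-8m+68.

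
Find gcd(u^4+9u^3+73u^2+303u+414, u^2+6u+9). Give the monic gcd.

Euclidean algorithm in ℚ[u]:
  u^4+9u^3+73u^2+303u+414 = (u^2+3u+46)(u^2+6u+9) + (0)
The last nonzero remainder u^2+6u+9 is already monic.

u^2+6u+9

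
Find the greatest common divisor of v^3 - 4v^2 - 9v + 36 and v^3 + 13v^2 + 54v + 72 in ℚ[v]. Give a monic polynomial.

By polynomial division,
  v^3 - 4v^2 - 9v + 36 = (v^3 + 13v^2 + 54v + 72) + (-17v^2 - 63v - 36)
  v^3 + 13v^2 + 54v + 72 = (-(1/17)v - 158/289)(-17v^2 - 63v - 36) + ((5040/289)v + 15120/289)
  -17v^2 - 63v - 36 = (-(4913/5040)v - 289/420)((5040/289)v + 15120/289) + (0)
Last nonzero remainder: (5040/289)v + 15120/289. Dividing through by 5040/289 gives the monic gcd v + 3.

v + 3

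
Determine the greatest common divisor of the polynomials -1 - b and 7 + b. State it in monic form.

1

Euclidean algorithm in ℚ[b]:
  -b - 1 = (-1)(b + 7) + (6)
  b + 7 = ((1/6)b + 7/6)(6) + (0)
The last nonzero remainder is the constant 6, so the polynomials are coprime and gcd = 1.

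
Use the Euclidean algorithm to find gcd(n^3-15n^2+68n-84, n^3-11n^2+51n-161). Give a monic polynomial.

n-7

Repeated division with remainder:
  n^3-15n^2+68n-84 = (n^3-11n^2+51n-161) + (-4n^2+17n+77)
  n^3-11n^2+51n-161 = (-(1/4)n+27/16)(-4n^2+17n+77) + ((665/16)n-4655/16)
  -4n^2+17n+77 = (-(64/665)n-176/665)((665/16)n-4655/16) + (0)
Last nonzero remainder: (665/16)n-4655/16. Dividing through by 665/16 gives the monic gcd n-7.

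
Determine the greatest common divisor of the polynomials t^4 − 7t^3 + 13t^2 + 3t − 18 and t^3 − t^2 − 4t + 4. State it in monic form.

Euclidean algorithm in ℚ[t]:
  t^4 − 7t^3 + 13t^2 + 3t − 18 = (t − 6)(t^3 − t^2 − 4t + 4) + (11t^2 − 25t + 6)
  t^3 − t^2 − 4t + 4 = ((1/11)t + 14/121)(11t^2 − 25t + 6) + (−(200/121)t + 400/121)
  11t^2 − 25t + 6 = (−(1331/200)t + 363/200)(−(200/121)t + 400/121) + (0)
Last nonzero remainder: −(200/121)t + 400/121. Dividing through by −200/121 gives the monic gcd t − 2.

t − 2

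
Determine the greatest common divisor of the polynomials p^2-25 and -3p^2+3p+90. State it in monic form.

Euclidean algorithm in ℚ[p]:
  p^2-25 = (-1/3)(-3p^2+3p+90) + (p+5)
  -3p^2+3p+90 = (-3p+18)(p+5) + (0)
The last nonzero remainder p+5 is already monic.

p+5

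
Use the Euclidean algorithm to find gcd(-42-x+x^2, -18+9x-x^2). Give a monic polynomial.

Apply the Euclidean algorithm:
  x^2-x-42 = (-1)(-x^2+9x-18) + (8x-60)
  -x^2+9x-18 = (-(1/8)x+3/16)(8x-60) + (-27/4)
  8x-60 = (-(32/27)x+80/9)(-27/4) + (0)
The last nonzero remainder is the constant -27/4, so the polynomials are coprime and gcd = 1.

1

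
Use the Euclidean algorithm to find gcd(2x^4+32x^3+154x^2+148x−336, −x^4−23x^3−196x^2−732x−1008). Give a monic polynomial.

Apply the Euclidean algorithm:
  2x^4+32x^3+154x^2+148x−336 = (−2)(−x^4−23x^3−196x^2−732x−1008) + (−14x^3−238x^2−1316x−2352)
  −x^4−23x^3−196x^2−732x−1008 = ((1/14)x+3/7)(−14x^3−238x^2−1316x−2352) + (0)
Last nonzero remainder: −14x^3−238x^2−1316x−2352. Dividing through by −14 gives the monic gcd x^3+17x^2+94x+168.

x^3+17x^2+94x+168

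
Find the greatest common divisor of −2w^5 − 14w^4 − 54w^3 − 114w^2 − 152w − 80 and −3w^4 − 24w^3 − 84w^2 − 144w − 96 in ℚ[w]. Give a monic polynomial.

Apply the Euclidean algorithm:
  −2w^5 − 14w^4 − 54w^3 − 114w^2 − 152w − 80 = ((2/3)w − 2/3)(−3w^4 − 24w^3 − 84w^2 − 144w − 96) + (−14w^3 − 74w^2 − 184w − 144)
  −3w^4 − 24w^3 − 84w^2 − 144w − 96 = ((3/14)w + 57/98)(−14w^3 − 74w^2 − 184w − 144) + (−(75/49)w^2 − (300/49)w − 600/49)
  −14w^3 − 74w^2 − 184w − 144 = ((686/75)w + 294/25)(−(75/49)w^2 − (300/49)w − 600/49) + (0)
Last nonzero remainder: −(75/49)w^2 − (300/49)w − 600/49. Dividing through by −75/49 gives the monic gcd w^2 + 4w + 8.

w^2 + 4w + 8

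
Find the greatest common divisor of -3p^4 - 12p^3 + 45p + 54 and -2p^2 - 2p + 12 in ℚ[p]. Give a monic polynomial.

p^2 + p - 6

By polynomial division,
  -3p^4 - 12p^3 + 45p + 54 = ((3/2)p^2 + (9/2)p + 9/2)(-2p^2 - 2p + 12) + (0)
Last nonzero remainder: -2p^2 - 2p + 12. Dividing through by -2 gives the monic gcd p^2 + p - 6.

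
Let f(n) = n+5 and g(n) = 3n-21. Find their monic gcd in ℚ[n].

1

Euclidean algorithm in ℚ[n]:
  n+5 = (1/3)(3n-21) + (12)
  3n-21 = ((1/4)n-7/4)(12) + (0)
The last nonzero remainder is the constant 12, so the polynomials are coprime and gcd = 1.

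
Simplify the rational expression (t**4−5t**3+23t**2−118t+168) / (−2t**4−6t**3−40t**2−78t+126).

(−t**2+6t−8)/(2t**2+4t−6)

By polynomial division,
  t**4−5t**3+23t**2−118t+168 = (−1/2)(−2t**4−6t**3−40t**2−78t+126) + (−8t**3+3t**2−157t+231)
  −2t**4−6t**3−40t**2−78t+126 = ((1/4)t+27/32)(−8t**3+3t**2−157t+231) + (−(105/32)t**2−(105/32)t−2205/32)
  −8t**3+3t**2−157t+231 = ((256/105)t−352/105)(−(105/32)t**2−(105/32)t−2205/32) + (0)
Last nonzero remainder: −(105/32)t**2−(105/32)t−2205/32. Dividing through by −105/32 gives the monic gcd t**2+t+21.
Cancel t**2+t+21 from numerator and denominator to get the reduced form.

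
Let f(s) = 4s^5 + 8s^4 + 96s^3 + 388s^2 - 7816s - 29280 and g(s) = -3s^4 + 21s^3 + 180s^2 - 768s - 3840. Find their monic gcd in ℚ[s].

s^2 + 9s + 20

Euclidean algorithm in ℚ[s]:
  4s^5 + 8s^4 + 96s^3 + 388s^2 - 7816s - 29280 = (-(4/3)s - 12)(-3s^4 + 21s^3 + 180s^2 - 768s - 3840) + (588s^3 + 1524s^2 - 22152s - 75360)
  -3s^4 + 21s^3 + 180s^2 - 768s - 3840 = (-(1/196)s + 235/4802)(588s^3 + 1524s^2 - 22152s - 75360) + (-(18252/2401)s^2 - (164268/2401)s - 365040/2401)
  588s^3 + 1524s^2 - 22152s - 75360 = (-(117649/1521)s + 753914/1521)(-(18252/2401)s^2 - (164268/2401)s - 365040/2401) + (0)
Last nonzero remainder: -(18252/2401)s^2 - (164268/2401)s - 365040/2401. Dividing through by -18252/2401 gives the monic gcd s^2 + 9s + 20.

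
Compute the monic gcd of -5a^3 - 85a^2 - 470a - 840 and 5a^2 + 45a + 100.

a + 4

Euclidean algorithm in ℚ[a]:
  -5a^3 - 85a^2 - 470a - 840 = (-a - 8)(5a^2 + 45a + 100) + (-10a - 40)
  5a^2 + 45a + 100 = (-(1/2)a - 5/2)(-10a - 40) + (0)
Last nonzero remainder: -10a - 40. Dividing through by -10 gives the monic gcd a + 4.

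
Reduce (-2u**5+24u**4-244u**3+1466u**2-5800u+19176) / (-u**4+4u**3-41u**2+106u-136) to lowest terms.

Repeated division with remainder:
  -2u**5+24u**4-244u**3+1466u**2-5800u+19176 = (2u-16)(-u**4+4u**3-41u**2+106u-136) + (-98u**3+598u**2-3832u+17000)
  -u**4+4u**3-41u**2+106u-136 = ((1/98)u+103/4802)(-98u**3+598u**2-3832u+17000) + (-(35354/2401)u**2+(35354/2401)u-1202036/2401)
  -98u**3+598u**2-3832u+17000 = ((117649/17677)u-600250/17677)(-(35354/2401)u**2+(35354/2401)u-1202036/2401) + (0)
Last nonzero remainder: -(35354/2401)u**2+(35354/2401)u-1202036/2401. Dividing through by -35354/2401 gives the monic gcd u**2-u+34.
Cancel u**2-u+34 from numerator and denominator to get the reduced form.

(2u**3-22u**2+154u-564)/(u**2-3u+4)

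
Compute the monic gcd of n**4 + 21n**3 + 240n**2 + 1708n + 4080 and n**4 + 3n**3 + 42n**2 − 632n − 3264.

n**3 + 11n**2 + 130n + 408

Repeated division with remainder:
  n**4 + 21n**3 + 240n**2 + 1708n + 4080 = (n**4 + 3n**3 + 42n**2 − 632n − 3264) + (18n**3 + 198n**2 + 2340n + 7344)
  n**4 + 3n**3 + 42n**2 − 632n − 3264 = ((1/18)n − 4/9)(18n**3 + 198n**2 + 2340n + 7344) + (0)
Last nonzero remainder: 18n**3 + 198n**2 + 2340n + 7344. Dividing through by 18 gives the monic gcd n**3 + 11n**2 + 130n + 408.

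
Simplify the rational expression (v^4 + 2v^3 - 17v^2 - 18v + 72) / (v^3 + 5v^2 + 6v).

(v^3 - v^2 - 14v + 24)/(v^2 + 2v)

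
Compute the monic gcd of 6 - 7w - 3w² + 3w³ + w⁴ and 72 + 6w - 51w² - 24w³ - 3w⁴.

-6 + w + 4w² + w³

Repeated division with remainder:
  w⁴ + 3w³ - 3w² - 7w + 6 = (-1/3)(-3w⁴ - 24w³ - 51w² + 6w + 72) + (-5w³ - 20w² - 5w + 30)
  -3w⁴ - 24w³ - 51w² + 6w + 72 = ((3/5)w + 12/5)(-5w³ - 20w² - 5w + 30) + (0)
Last nonzero remainder: -5w³ - 20w² - 5w + 30. Dividing through by -5 gives the monic gcd w³ + 4w² + w - 6.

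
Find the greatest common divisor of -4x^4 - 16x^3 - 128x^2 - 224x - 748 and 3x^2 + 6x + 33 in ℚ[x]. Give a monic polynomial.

x^2 + 2x + 11

Euclidean algorithm in ℚ[x]:
  -4x^4 - 16x^3 - 128x^2 - 224x - 748 = (-(4/3)x^2 - (8/3)x - 68/3)(3x^2 + 6x + 33) + (0)
Last nonzero remainder: 3x^2 + 6x + 33. Dividing through by 3 gives the monic gcd x^2 + 2x + 11.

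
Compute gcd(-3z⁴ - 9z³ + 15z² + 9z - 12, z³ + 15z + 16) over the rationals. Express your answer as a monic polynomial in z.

z + 1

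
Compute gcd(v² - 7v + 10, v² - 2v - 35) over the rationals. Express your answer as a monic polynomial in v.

1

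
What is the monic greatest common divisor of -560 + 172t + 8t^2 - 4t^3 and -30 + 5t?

1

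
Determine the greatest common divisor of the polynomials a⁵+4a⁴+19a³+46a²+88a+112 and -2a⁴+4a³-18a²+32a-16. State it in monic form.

a²+8

Repeated division with remainder:
  a⁵+4a⁴+19a³+46a²+88a+112 = (-(1/2)a-3)(-2a⁴+4a³-18a²+32a-16) + (22a³+8a²+176a+64)
  -2a⁴+4a³-18a²+32a-16 = (-(1/11)a+26/121)(22a³+8a²+176a+64) + (-(450/121)a²-3600/121)
  22a³+8a²+176a+64 = (-(1331/225)a-484/225)(-(450/121)a²-3600/121) + (0)
Last nonzero remainder: -(450/121)a²-3600/121. Dividing through by -450/121 gives the monic gcd a²+8.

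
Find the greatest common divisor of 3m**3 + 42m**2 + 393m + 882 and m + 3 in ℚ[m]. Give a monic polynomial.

m + 3

By polynomial division,
  3m**3 + 42m**2 + 393m + 882 = (3m**2 + 33m + 294)(m + 3) + (0)
The last nonzero remainder m + 3 is already monic.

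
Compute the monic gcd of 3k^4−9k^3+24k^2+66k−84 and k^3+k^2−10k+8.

Euclidean algorithm in ℚ[k]:
  3k^4−9k^3+24k^2+66k−84 = (3k−12)(k^3+k^2−10k+8) + (66k^2−78k+12)
  k^3+k^2−10k+8 = ((1/66)k+4/121)(66k^2−78k+12) + (−(920/121)k+920/121)
  66k^2−78k+12 = (−(3993/460)k+363/230)(−(920/121)k+920/121) + (0)
Last nonzero remainder: −(920/121)k+920/121. Dividing through by −920/121 gives the monic gcd k−1.

k−1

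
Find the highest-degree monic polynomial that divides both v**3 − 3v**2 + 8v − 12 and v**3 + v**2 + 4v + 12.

Repeated division with remainder:
  v**3 − 3v**2 + 8v − 12 = (v**3 + v**2 + 4v + 12) + (−4v**2 + 4v − 24)
  v**3 + v**2 + 4v + 12 = (−(1/4)v − 1/2)(−4v**2 + 4v − 24) + (0)
Last nonzero remainder: −4v**2 + 4v − 24. Dividing through by −4 gives the monic gcd v**2 − v + 6.

v**2 − v + 6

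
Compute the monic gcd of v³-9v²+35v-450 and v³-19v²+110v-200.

v-10

Apply the Euclidean algorithm:
  v³-9v²+35v-450 = (v³-19v²+110v-200) + (10v²-75v-250)
  v³-19v²+110v-200 = ((1/10)v-23/20)(10v²-75v-250) + ((195/4)v-975/2)
  10v²-75v-250 = ((8/39)v+20/39)((195/4)v-975/2) + (0)
Last nonzero remainder: (195/4)v-975/2. Dividing through by 195/4 gives the monic gcd v-10.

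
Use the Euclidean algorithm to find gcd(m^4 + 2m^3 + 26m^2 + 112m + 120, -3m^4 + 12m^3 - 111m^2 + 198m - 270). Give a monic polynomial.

Repeated division with remainder:
  m^4 + 2m^3 + 26m^2 + 112m + 120 = (-1/3)(-3m^4 + 12m^3 - 111m^2 + 198m - 270) + (6m^3 - 11m^2 + 178m + 30)
  -3m^4 + 12m^3 - 111m^2 + 198m - 270 = (-(1/2)m + 13/12)(6m^3 - 11m^2 + 178m + 30) + (-(121/12)m^2 + (121/6)m - 605/2)
  6m^3 - 11m^2 + 178m + 30 = (-(72/121)m - 12/121)(-(121/12)m^2 + (121/6)m - 605/2) + (0)
Last nonzero remainder: -(121/12)m^2 + (121/6)m - 605/2. Dividing through by -121/12 gives the monic gcd m^2 - 2m + 30.

m^2 - 2m + 30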